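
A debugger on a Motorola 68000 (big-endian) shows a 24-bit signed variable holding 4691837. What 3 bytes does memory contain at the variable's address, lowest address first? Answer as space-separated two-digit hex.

47 97 7D

4691837 in hexadecimal, padded to 24 bits, is 0x47977D.
Split into bytes (most-significant first): 47 97 7D.
In big-endian order the high byte comes first in memory.
So the memory order matches the most-significant-first order: 47 97 7D.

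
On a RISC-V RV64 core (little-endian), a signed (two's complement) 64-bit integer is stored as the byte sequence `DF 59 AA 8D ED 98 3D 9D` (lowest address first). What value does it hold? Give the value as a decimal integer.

-7116363690124092961

Little-endian: lowest address holds the least-significant byte.
Reassemble most-significant byte first: 9D 3D 98 ED 8D AA 59 DF → 0x9D3D98ED8DAA59DF.
Top bit is set, so as a signed 64-bit value this is 0x9D3D98ED8DAA59DF − 2^64 = -7116363690124092961.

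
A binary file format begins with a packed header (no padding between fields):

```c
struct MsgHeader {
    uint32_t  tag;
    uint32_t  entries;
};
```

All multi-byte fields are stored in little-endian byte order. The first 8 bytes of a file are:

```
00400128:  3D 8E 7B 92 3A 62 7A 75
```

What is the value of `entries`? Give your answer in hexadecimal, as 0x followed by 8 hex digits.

0x757A623A

`entries` follows `tag` (4 bytes), so it starts at byte offset 4 and occupies 4 bytes.
Bytes at offsets 4..7: 3A 62 7A 75.
In little-endian order the low byte comes first in memory.
Reassemble most-significant byte first: 75 7A 62 3A → 0x757A623A.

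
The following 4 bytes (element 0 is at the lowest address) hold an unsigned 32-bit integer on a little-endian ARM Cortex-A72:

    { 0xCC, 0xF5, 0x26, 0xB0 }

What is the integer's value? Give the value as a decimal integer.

Little-endian: lowest address holds the least-significant byte.
Reassemble most-significant byte first: B0 26 F5 CC → 0xB026F5CC.
0xB026F5CC = 2955343308.

2955343308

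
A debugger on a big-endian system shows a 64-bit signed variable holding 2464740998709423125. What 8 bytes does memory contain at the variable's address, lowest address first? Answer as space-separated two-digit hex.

2464740998709423125 in hexadecimal, padded to 64 bits, is 0x223484E12B6AAC15.
Split into bytes (most-significant first): 22 34 84 E1 2B 6A AC 15.
In big-endian order the high byte comes first in memory.
So the memory order matches the most-significant-first order: 22 34 84 E1 2B 6A AC 15.

22 34 84 E1 2B 6A AC 15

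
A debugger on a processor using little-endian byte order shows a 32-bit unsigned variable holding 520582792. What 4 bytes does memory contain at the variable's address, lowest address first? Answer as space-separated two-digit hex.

520582792 in hexadecimal, padded to 32 bits, is 0x1F077688.
Split into bytes (most-significant first): 1F 07 76 88.
Little-endian: lowest address holds the least-significant byte.
So at ascending addresses the bytes are 88 76 07 1F.

88 76 07 1F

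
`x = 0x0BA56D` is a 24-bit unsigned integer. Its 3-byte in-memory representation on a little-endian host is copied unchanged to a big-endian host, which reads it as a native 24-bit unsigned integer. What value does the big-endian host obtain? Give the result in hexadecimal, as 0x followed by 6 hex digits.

0x6DA50B

Stored little-endian, the bytes at ascending addresses are 6D A5 0B.
Read back as big-endian, the last byte is least significant, giving 0x6DA50B.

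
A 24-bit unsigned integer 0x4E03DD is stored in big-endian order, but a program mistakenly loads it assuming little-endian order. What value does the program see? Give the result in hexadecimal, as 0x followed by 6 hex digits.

Stored big-endian, the bytes at ascending addresses are 4E 03 DD.
Read back as little-endian, the first byte is least significant, giving 0xDD034E.

0xDD034E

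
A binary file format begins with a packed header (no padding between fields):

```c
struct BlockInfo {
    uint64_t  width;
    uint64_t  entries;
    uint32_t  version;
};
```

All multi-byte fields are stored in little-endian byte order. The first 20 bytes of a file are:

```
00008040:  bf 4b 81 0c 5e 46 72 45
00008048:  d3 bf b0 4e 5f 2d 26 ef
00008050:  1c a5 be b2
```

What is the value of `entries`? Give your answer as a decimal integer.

`entries` follows `width` (8 bytes), so it starts at byte offset 8 and occupies 8 bytes.
Bytes at offsets 8..15: D3 BF B0 4E 5F 2D 26 EF.
In little-endian order the low byte comes first in memory.
Reassemble most-significant byte first: EF 26 2D 5F 4E B0 BF D3 → 0xEF262D5F4EB0BFD3.
0xEF262D5F4EB0BFD3 = 17232510911545130963.

17232510911545130963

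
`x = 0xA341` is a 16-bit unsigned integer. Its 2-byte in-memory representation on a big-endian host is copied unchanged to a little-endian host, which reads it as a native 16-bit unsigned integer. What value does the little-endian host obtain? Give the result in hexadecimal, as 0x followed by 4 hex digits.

0x41A3

Stored big-endian, the bytes at ascending addresses are A3 41.
Read back as little-endian, the first byte is least significant, giving 0x41A3.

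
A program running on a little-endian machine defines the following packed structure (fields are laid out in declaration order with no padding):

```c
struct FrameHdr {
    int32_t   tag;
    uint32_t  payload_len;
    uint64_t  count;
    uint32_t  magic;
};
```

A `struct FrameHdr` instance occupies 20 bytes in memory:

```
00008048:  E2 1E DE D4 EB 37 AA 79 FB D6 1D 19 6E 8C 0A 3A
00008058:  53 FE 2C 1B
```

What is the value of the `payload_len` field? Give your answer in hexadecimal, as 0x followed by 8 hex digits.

`payload_len` follows `tag` (4 bytes), so it starts at byte offset 4 and occupies 4 bytes.
Bytes at offsets 4..7: EB 37 AA 79.
Little-endian: lowest address holds the least-significant byte.
Reassemble most-significant byte first: 79 AA 37 EB → 0x79AA37EB.

0x79AA37EB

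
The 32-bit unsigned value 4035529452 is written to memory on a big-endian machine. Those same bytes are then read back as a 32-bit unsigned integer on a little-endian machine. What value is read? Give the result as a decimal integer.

4035529452 in 32-bit hexadecimal is 0xF0894AEC.
Stored big-endian, the bytes at ascending addresses are F0 89 4A EC.
Read back as little-endian, the first byte is least significant, giving 0xEC4A89F0.
0xEC4A89F0 = 3964307952.

3964307952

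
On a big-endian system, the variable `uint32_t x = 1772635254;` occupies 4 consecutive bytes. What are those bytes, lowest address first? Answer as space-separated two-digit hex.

1772635254 in hexadecimal, padded to 32 bits, is 0x69A84476.
Split into bytes (most-significant first): 69 A8 44 76.
Big-endian: lowest address holds the most-significant byte.
So the memory order matches the most-significant-first order: 69 A8 44 76.

69 A8 44 76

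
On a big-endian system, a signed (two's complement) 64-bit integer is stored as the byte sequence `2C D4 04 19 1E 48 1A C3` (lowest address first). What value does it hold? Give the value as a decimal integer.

3230211338660223683

Big-endian stores the most-significant byte at the lowest address.
The bytes are already most-significant first: 0x2CD404191E481AC3.
0x2CD404191E481AC3 = 3230211338660223683.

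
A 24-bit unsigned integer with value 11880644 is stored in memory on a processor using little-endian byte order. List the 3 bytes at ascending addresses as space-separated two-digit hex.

11880644 in hexadecimal, padded to 24 bits, is 0xB548C4.
Split into bytes (most-significant first): B5 48 C4.
In little-endian order the low byte comes first in memory.
So at ascending addresses the bytes are C4 48 B5.

C4 48 B5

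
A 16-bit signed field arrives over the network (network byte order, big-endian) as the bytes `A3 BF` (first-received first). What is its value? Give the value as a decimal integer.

-23617

In big-endian order the high byte comes first in memory.
The bytes are already most-significant first: 0xA3BF.
Top bit is set, so as a signed 16-bit value this is 0xA3BF − 2^16 = -23617.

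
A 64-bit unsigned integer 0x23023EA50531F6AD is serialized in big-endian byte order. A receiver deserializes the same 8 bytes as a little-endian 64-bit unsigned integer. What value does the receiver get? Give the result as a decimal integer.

12535260513149256227

Stored big-endian, the bytes at ascending addresses are 23 02 3E A5 05 31 F6 AD.
Read back as little-endian, the first byte is least significant, giving 0xADF63105A53E0223.
0xADF63105A53E0223 = 12535260513149256227.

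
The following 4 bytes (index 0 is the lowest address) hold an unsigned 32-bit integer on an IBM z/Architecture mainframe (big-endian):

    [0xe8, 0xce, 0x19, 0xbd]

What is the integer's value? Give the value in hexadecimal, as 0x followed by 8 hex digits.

0xE8CE19BD

In big-endian order the high byte comes first in memory.
The bytes are already most-significant first: 0xE8CE19BD.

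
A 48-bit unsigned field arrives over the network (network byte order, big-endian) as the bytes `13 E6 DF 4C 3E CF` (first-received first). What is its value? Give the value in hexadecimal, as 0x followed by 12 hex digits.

0x13E6DF4C3ECF

Big-endian: lowest address holds the most-significant byte.
The bytes are already most-significant first: 0x13E6DF4C3ECF.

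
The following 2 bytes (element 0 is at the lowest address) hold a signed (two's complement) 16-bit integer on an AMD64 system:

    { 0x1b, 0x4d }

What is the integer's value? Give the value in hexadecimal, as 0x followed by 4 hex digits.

Little-endian stores the least-significant byte at the lowest address.
Reassemble most-significant byte first: 4D 1B → 0x4D1B.

0x4D1B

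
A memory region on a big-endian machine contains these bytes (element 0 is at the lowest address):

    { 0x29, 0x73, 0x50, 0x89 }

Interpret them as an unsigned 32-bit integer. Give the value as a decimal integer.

695423113

Big-endian stores the most-significant byte at the lowest address.
The bytes are already most-significant first: 0x29735089.
0x29735089 = 695423113.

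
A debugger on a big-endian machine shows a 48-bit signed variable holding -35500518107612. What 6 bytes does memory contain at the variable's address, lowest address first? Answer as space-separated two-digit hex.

Two's complement of -35500518107612 in 48 bits: 35500518107612 = 0x20499BC569DC; invert → 0xDFB6643A9623; add 1 → 0xDFB6643A9624.
Split into bytes (most-significant first): DF B6 64 3A 96 24.
Big-endian stores the most-significant byte at the lowest address.
So the memory order matches the most-significant-first order: DF B6 64 3A 96 24.

DF B6 64 3A 96 24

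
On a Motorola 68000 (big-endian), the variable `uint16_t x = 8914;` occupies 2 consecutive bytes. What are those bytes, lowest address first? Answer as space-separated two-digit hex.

22 D2

8914 in hexadecimal, padded to 16 bits, is 0x22D2.
Split into bytes (most-significant first): 22 D2.
Big-endian: lowest address holds the most-significant byte.
So the memory order matches the most-significant-first order: 22 D2.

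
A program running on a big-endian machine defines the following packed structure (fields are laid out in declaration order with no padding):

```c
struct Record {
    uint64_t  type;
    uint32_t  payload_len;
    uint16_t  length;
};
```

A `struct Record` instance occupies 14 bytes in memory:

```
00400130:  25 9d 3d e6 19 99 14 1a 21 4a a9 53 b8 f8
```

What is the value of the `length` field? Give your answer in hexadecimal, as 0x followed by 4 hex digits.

`length` follows `type` (8 B), `payload_len` (4 B), so it starts at offset 8 + 4 = 12 and occupies 2 bytes.
Bytes at offsets 12..13: B8 F8.
Big-endian stores the most-significant byte at the lowest address.
The bytes are already most-significant first: 0xB8F8.

0xB8F8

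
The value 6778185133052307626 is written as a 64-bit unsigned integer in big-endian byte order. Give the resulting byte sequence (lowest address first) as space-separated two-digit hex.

5E 10 F3 77 55 6A A8 AA

6778185133052307626 in hexadecimal, padded to 64 bits, is 0x5E10F377556AA8AA.
Split into bytes (most-significant first): 5E 10 F3 77 55 6A A8 AA.
Big-endian stores the most-significant byte at the lowest address.
So the memory order matches the most-significant-first order: 5E 10 F3 77 55 6A A8 AA.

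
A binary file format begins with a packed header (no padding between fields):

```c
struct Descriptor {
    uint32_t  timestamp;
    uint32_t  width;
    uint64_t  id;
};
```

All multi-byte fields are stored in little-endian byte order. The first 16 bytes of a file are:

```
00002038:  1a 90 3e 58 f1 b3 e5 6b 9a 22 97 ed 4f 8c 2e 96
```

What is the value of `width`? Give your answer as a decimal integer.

`width` follows `timestamp` (4 bytes), so it starts at byte offset 4 and occupies 4 bytes.
Bytes at offsets 4..7: F1 B3 E5 6B.
In little-endian order the low byte comes first in memory.
Reassemble most-significant byte first: 6B E5 B3 F1 → 0x6BE5B3F1.
0x6BE5B3F1 = 1810215921.

1810215921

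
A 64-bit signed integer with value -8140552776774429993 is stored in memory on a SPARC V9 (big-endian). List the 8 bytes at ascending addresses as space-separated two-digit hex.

8F 06 F2 61 49 0A 52 D7

Two's complement of -8140552776774429993 in 64 bits: 8140552776774429993 = 0x70F90D9EB6F5AD29; invert → 0x8F06F261490A52D6; add 1 → 0x8F06F261490A52D7.
Split into bytes (most-significant first): 8F 06 F2 61 49 0A 52 D7.
Big-endian: lowest address holds the most-significant byte.
So the memory order matches the most-significant-first order: 8F 06 F2 61 49 0A 52 D7.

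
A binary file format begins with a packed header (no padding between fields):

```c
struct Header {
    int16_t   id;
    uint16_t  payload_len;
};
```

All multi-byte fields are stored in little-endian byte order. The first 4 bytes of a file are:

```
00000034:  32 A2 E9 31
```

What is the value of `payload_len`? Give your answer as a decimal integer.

12777

`payload_len` follows `id` (2 bytes), so it starts at byte offset 2 and occupies 2 bytes.
Bytes at offsets 2..3: E9 31.
In little-endian order the low byte comes first in memory.
Reassemble most-significant byte first: 31 E9 → 0x31E9.
0x31E9 = 12777.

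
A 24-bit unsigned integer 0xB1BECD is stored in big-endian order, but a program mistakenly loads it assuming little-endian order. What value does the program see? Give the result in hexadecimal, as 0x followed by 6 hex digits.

Stored big-endian, the bytes at ascending addresses are B1 BE CD.
Read back as little-endian, the first byte is least significant, giving 0xCDBEB1.

0xCDBEB1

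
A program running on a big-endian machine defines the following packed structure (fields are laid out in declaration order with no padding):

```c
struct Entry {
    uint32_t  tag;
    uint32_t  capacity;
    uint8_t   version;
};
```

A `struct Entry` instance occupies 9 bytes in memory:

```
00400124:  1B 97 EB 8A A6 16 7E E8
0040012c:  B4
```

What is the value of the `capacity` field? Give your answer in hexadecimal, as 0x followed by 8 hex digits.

`capacity` follows `tag` (4 bytes), so it starts at byte offset 4 and occupies 4 bytes.
Bytes at offsets 4..7: A6 16 7E E8.
Big-endian stores the most-significant byte at the lowest address.
The bytes are already most-significant first: 0xA6167EE8.

0xA6167EE8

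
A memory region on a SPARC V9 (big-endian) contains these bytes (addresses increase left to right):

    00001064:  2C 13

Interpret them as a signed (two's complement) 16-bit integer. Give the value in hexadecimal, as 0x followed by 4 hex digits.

In big-endian order the high byte comes first in memory.
The bytes are already most-significant first: 0x2C13.

0x2C13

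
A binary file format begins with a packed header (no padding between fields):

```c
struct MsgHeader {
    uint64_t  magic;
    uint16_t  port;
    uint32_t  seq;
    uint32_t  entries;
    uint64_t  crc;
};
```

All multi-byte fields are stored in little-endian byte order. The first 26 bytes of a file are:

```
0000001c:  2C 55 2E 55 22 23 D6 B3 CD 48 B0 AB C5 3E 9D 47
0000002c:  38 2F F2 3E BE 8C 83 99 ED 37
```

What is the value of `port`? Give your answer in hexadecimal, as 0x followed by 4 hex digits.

0x48CD

`port` follows `magic` (8 bytes), so it starts at byte offset 8 and occupies 2 bytes.
Bytes at offsets 8..9: CD 48.
In little-endian order the low byte comes first in memory.
Reassemble most-significant byte first: 48 CD → 0x48CD.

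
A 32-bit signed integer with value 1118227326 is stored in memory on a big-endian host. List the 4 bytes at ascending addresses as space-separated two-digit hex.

1118227326 in hexadecimal, padded to 32 bits, is 0x42A6CB7E.
Split into bytes (most-significant first): 42 A6 CB 7E.
Big-endian stores the most-significant byte at the lowest address.
So the memory order matches the most-significant-first order: 42 A6 CB 7E.

42 A6 CB 7E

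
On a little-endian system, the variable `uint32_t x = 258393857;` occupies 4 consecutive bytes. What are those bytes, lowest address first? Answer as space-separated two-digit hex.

01 C7 66 0F

258393857 in hexadecimal, padded to 32 bits, is 0x0F66C701.
Split into bytes (most-significant first): 0F 66 C7 01.
In little-endian order the low byte comes first in memory.
So at ascending addresses the bytes are 01 C7 66 0F.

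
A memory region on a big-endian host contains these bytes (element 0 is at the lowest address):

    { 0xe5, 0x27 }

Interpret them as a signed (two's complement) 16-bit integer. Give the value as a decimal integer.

Big-endian: lowest address holds the most-significant byte.
The bytes are already most-significant first: 0xE527.
Top bit is set, so as a signed 16-bit value this is 0xE527 − 2^16 = -6873.

-6873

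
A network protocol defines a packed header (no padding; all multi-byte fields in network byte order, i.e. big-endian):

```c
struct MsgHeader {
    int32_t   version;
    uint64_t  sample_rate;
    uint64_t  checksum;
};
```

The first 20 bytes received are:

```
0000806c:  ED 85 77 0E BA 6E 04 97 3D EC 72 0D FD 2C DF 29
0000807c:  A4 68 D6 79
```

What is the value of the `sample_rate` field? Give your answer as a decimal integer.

13433679786118246925

`sample_rate` follows `version` (4 bytes), so it starts at byte offset 4 and occupies 8 bytes.
Bytes at offsets 4..11: BA 6E 04 97 3D EC 72 0D.
In big-endian order the high byte comes first in memory.
The bytes are already most-significant first: 0xBA6E04973DEC720D.
0xBA6E04973DEC720D = 13433679786118246925.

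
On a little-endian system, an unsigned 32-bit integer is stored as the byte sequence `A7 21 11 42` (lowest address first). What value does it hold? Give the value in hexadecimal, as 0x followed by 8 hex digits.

Little-endian: lowest address holds the least-significant byte.
Reassemble most-significant byte first: 42 11 21 A7 → 0x421121A7.

0x421121A7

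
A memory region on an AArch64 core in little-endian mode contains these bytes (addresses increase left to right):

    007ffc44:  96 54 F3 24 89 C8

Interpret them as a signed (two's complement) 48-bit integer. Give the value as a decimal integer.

Little-endian stores the least-significant byte at the lowest address.
Reassemble most-significant byte first: C8 89 24 F3 54 96 → 0xC88924F35496.
Top bit is set, so as a signed 48-bit value this is 0xC88924F35496 − 2^48 = -60983620709226.

-60983620709226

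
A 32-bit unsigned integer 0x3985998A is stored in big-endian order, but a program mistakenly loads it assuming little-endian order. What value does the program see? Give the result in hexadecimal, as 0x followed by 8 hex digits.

0x8A998539

Stored big-endian, the bytes at ascending addresses are 39 85 99 8A.
Read back as little-endian, the first byte is least significant, giving 0x8A998539.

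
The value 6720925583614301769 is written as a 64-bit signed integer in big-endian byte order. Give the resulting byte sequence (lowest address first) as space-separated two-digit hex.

6720925583614301769 in hexadecimal, padded to 64 bits, is 0x5D458635952A5649.
Split into bytes (most-significant first): 5D 45 86 35 95 2A 56 49.
In big-endian order the high byte comes first in memory.
So the memory order matches the most-significant-first order: 5D 45 86 35 95 2A 56 49.

5D 45 86 35 95 2A 56 49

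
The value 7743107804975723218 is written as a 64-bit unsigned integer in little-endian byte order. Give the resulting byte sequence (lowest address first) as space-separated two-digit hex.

7743107804975723218 in hexadecimal, padded to 64 bits, is 0x6B750B861D21F2D2.
Split into bytes (most-significant first): 6B 75 0B 86 1D 21 F2 D2.
Little-endian: lowest address holds the least-significant byte.
So at ascending addresses the bytes are D2 F2 21 1D 86 0B 75 6B.

D2 F2 21 1D 86 0B 75 6B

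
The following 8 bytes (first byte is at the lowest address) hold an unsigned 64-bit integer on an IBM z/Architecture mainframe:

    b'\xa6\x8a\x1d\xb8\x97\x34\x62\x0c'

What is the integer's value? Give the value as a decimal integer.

12000436835730088460

Big-endian: lowest address holds the most-significant byte.
The bytes are already most-significant first: 0xA68A1DB89734620C.
0xA68A1DB89734620C = 12000436835730088460.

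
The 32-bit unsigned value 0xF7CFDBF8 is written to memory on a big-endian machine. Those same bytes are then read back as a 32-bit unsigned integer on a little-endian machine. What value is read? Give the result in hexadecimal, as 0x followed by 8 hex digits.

Stored big-endian, the bytes at ascending addresses are F7 CF DB F8.
Read back as little-endian, the first byte is least significant, giving 0xF8DBCFF7.

0xF8DBCFF7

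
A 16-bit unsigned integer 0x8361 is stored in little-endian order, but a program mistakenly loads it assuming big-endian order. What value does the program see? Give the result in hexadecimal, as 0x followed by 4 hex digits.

0x6183

Stored little-endian, the bytes at ascending addresses are 61 83.
Read back as big-endian, the last byte is least significant, giving 0x6183.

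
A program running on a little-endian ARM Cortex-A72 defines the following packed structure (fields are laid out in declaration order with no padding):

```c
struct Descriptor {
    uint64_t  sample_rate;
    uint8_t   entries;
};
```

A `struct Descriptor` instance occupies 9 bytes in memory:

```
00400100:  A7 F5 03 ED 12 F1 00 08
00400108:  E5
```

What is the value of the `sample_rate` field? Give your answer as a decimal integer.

576725815891588519

`sample_rate` is the first field, at byte offset 0, occupying 8 bytes.
Bytes at offsets 0..7: A7 F5 03 ED 12 F1 00 08.
In little-endian order the low byte comes first in memory.
Reassemble most-significant byte first: 08 00 F1 12 ED 03 F5 A7 → 0x0800F112ED03F5A7.
0x0800F112ED03F5A7 = 576725815891588519.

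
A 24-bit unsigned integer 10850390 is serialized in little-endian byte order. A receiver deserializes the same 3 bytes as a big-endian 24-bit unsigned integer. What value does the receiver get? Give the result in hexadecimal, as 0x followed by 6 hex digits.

10850390 in 24-bit hexadecimal is 0xA59056.
Stored little-endian, the bytes at ascending addresses are 56 90 A5.
Read back as big-endian, the last byte is least significant, giving 0x5690A5.

0x5690A5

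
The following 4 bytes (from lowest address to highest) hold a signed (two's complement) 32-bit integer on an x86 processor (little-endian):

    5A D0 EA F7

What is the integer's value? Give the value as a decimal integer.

-135606182

Little-endian: lowest address holds the least-significant byte.
Reassemble most-significant byte first: F7 EA D0 5A → 0xF7EAD05A.
Top bit is set, so as a signed 32-bit value this is 0xF7EAD05A − 2^32 = -135606182.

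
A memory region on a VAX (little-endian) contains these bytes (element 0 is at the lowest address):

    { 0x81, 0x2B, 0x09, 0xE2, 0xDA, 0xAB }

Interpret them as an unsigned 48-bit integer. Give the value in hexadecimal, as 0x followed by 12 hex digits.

0xABDAE2092B81

Little-endian: lowest address holds the least-significant byte.
Reassemble most-significant byte first: AB DA E2 09 2B 81 → 0xABDAE2092B81.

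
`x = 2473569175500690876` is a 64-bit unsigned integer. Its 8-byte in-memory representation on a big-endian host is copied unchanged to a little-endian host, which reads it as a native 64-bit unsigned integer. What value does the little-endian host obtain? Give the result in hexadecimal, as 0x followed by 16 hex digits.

2473569175500690876 in 64-bit hexadecimal is 0x2253E20F411315BC.
Stored big-endian, the bytes at ascending addresses are 22 53 E2 0F 41 13 15 BC.
Read back as little-endian, the first byte is least significant, giving 0xBC1513410FE25322.

0xBC1513410FE25322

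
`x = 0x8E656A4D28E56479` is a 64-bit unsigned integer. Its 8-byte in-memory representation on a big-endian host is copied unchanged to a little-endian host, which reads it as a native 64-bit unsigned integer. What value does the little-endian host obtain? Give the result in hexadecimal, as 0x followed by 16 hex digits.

Stored big-endian, the bytes at ascending addresses are 8E 65 6A 4D 28 E5 64 79.
Read back as little-endian, the first byte is least significant, giving 0x7964E5284D6A658E.

0x7964E5284D6A658E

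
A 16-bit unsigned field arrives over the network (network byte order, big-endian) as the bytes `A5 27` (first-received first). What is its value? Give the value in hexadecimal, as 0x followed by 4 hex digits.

0xA527

Big-endian: lowest address holds the most-significant byte.
The bytes are already most-significant first: 0xA527.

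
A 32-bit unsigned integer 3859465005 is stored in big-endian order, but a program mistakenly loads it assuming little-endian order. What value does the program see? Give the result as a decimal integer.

3859465005 in 32-bit hexadecimal is 0xE60AC32D.
Stored big-endian, the bytes at ascending addresses are E6 0A C3 2D.
Read back as little-endian, the first byte is least significant, giving 0x2DC30AE6.
0x2DC30AE6 = 767757030.

767757030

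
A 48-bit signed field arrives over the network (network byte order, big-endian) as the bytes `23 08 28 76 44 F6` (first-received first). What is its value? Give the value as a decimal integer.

38517945550070

In big-endian order the high byte comes first in memory.
The bytes are already most-significant first: 0x2308287644F6.
0x2308287644F6 = 38517945550070.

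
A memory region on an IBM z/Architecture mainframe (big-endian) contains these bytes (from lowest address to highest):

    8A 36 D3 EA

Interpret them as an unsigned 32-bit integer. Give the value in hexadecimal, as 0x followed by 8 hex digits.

Big-endian: lowest address holds the most-significant byte.
The bytes are already most-significant first: 0x8A36D3EA.

0x8A36D3EA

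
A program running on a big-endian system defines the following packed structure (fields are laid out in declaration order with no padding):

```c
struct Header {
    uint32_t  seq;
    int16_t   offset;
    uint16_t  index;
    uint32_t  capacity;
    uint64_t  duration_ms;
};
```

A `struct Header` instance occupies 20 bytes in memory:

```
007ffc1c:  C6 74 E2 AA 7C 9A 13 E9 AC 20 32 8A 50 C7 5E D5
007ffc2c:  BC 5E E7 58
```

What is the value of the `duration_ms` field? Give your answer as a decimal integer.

5820725315481036632

`duration_ms` follows `seq` (4 B), `offset` (2 B), `index` (2 B), `capacity` (4 B), so it starts at offset 4 + 2 + 2 + 4 = 12 and occupies 8 bytes.
Bytes at offsets 12..19: 50 C7 5E D5 BC 5E E7 58.
Big-endian stores the most-significant byte at the lowest address.
The bytes are already most-significant first: 0x50C75ED5BC5EE758.
0x50C75ED5BC5EE758 = 5820725315481036632.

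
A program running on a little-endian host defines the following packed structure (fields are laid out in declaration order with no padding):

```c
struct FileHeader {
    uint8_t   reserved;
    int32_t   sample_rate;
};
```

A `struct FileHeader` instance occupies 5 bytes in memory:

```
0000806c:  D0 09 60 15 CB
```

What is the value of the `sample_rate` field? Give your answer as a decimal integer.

-887791607

`sample_rate` follows `reserved` (1 byte), so it starts at byte offset 1 and occupies 4 bytes.
Bytes at offsets 1..4: 09 60 15 CB.
Little-endian: lowest address holds the least-significant byte.
Reassemble most-significant byte first: CB 15 60 09 → 0xCB156009.
Top bit is set, so as a signed 32-bit value this is 0xCB156009 − 2^32 = -887791607.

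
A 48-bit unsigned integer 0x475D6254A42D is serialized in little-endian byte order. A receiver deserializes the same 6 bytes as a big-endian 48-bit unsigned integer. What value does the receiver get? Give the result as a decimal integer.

Stored little-endian, the bytes at ascending addresses are 2D A4 54 62 5D 47.
Read back as big-endian, the last byte is least significant, giving 0x2DA454625D47.
0x2DA454625D47 = 50183813619015.

50183813619015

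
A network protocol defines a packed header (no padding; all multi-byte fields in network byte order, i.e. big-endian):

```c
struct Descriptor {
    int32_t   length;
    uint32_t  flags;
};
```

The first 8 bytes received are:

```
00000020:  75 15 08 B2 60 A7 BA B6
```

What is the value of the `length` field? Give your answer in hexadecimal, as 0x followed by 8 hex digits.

`length` is the first field, at byte offset 0, occupying 4 bytes.
Bytes at offsets 0..3: 75 15 08 B2.
Big-endian: lowest address holds the most-significant byte.
The bytes are already most-significant first: 0x751508B2.

0x751508B2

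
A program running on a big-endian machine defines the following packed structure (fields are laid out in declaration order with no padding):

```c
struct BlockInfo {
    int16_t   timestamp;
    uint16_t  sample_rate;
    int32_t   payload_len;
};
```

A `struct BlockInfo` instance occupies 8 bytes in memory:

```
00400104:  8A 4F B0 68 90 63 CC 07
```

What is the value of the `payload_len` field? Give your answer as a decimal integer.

`payload_len` follows `timestamp` (2 B), `sample_rate` (2 B), so it starts at offset 2 + 2 = 4 and occupies 4 bytes.
Bytes at offsets 4..7: 90 63 CC 07.
Big-endian stores the most-significant byte at the lowest address.
The bytes are already most-significant first: 0x9063CC07.
Top bit is set, so as a signed 32-bit value this is 0x9063CC07 − 2^32 = -1872507897.

-1872507897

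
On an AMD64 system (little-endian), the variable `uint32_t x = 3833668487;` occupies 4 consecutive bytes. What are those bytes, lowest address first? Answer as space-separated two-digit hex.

3833668487 in hexadecimal, padded to 32 bits, is 0xE4812387.
Split into bytes (most-significant first): E4 81 23 87.
Little-endian: lowest address holds the least-significant byte.
So at ascending addresses the bytes are 87 23 81 E4.

87 23 81 E4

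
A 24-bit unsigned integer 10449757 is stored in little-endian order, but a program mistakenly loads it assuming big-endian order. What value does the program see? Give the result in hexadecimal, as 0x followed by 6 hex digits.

10449757 in 24-bit hexadecimal is 0x9F735D.
Stored little-endian, the bytes at ascending addresses are 5D 73 9F.
Read back as big-endian, the last byte is least significant, giving 0x5D739F.

0x5D739F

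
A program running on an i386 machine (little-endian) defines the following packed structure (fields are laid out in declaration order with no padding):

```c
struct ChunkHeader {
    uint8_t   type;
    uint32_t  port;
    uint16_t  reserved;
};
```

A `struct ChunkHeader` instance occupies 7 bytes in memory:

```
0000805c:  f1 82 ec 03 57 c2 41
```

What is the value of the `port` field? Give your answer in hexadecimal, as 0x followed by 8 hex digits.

0x5703EC82

`port` follows `type` (1 byte), so it starts at byte offset 1 and occupies 4 bytes.
Bytes at offsets 1..4: 82 EC 03 57.
Little-endian stores the least-significant byte at the lowest address.
Reassemble most-significant byte first: 57 03 EC 82 → 0x5703EC82.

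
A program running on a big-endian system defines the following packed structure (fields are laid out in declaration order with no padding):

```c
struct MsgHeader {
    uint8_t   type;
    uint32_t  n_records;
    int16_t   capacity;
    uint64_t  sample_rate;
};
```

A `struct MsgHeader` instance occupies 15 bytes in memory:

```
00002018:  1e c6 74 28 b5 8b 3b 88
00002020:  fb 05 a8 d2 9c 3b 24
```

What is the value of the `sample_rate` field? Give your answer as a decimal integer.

9870489230958672676

`sample_rate` follows `type` (1 B), `n_records` (4 B), `capacity` (2 B), so it starts at offset 1 + 4 + 2 = 7 and occupies 8 bytes.
Bytes at offsets 7..14: 88 FB 05 A8 D2 9C 3B 24.
Big-endian stores the most-significant byte at the lowest address.
The bytes are already most-significant first: 0x88FB05A8D29C3B24.
0x88FB05A8D29C3B24 = 9870489230958672676.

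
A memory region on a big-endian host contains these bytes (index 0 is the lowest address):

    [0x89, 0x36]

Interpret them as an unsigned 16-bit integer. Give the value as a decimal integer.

35126

Big-endian stores the most-significant byte at the lowest address.
The bytes are already most-significant first: 0x8936.
0x8936 = 35126.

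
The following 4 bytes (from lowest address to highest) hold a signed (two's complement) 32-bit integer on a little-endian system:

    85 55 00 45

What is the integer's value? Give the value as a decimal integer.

1157649797

In little-endian order the low byte comes first in memory.
Reassemble most-significant byte first: 45 00 55 85 → 0x45005585.
0x45005585 = 1157649797.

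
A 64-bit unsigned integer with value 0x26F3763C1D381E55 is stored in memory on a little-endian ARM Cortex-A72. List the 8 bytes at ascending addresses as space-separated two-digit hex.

55 1E 38 1D 3C 76 F3 26

Split into bytes (most-significant first): 26 F3 76 3C 1D 38 1E 55.
Little-endian: lowest address holds the least-significant byte.
So at ascending addresses the bytes are 55 1E 38 1D 3C 76 F3 26.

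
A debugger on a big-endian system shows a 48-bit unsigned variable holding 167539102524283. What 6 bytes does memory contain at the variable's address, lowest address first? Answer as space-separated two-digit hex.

98 60 3C B1 23 7B

167539102524283 in hexadecimal, padded to 48 bits, is 0x98603CB1237B.
Split into bytes (most-significant first): 98 60 3C B1 23 7B.
Big-endian stores the most-significant byte at the lowest address.
So the memory order matches the most-significant-first order: 98 60 3C B1 23 7B.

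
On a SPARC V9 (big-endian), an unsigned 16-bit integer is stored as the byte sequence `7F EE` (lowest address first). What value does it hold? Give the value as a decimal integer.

In big-endian order the high byte comes first in memory.
The bytes are already most-significant first: 0x7FEE.
0x7FEE = 32750.

32750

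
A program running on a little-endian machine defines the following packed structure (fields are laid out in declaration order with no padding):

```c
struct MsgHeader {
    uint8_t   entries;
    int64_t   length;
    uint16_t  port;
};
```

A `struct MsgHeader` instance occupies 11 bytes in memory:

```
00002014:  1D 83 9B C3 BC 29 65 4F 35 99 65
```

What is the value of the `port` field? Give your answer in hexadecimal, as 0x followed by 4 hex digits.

`port` follows `entries` (1 B), `length` (8 B), so it starts at offset 1 + 8 = 9 and occupies 2 bytes.
Bytes at offsets 9..10: 99 65.
Little-endian stores the least-significant byte at the lowest address.
Reassemble most-significant byte first: 65 99 → 0x6599.

0x6599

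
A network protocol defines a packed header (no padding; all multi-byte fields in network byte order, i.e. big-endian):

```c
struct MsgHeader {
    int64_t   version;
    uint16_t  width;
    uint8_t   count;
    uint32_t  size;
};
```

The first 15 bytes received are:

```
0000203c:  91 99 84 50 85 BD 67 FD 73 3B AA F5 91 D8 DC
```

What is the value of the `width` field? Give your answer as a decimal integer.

`width` follows `version` (8 bytes), so it starts at byte offset 8 and occupies 2 bytes.
Bytes at offsets 8..9: 73 3B.
In big-endian order the high byte comes first in memory.
The bytes are already most-significant first: 0x733B.
0x733B = 29499.

29499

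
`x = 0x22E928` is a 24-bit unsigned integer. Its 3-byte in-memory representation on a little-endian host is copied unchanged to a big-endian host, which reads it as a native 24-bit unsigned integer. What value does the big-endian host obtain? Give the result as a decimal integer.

2681122

Stored little-endian, the bytes at ascending addresses are 28 E9 22.
Read back as big-endian, the last byte is least significant, giving 0x28E922.
0x28E922 = 2681122.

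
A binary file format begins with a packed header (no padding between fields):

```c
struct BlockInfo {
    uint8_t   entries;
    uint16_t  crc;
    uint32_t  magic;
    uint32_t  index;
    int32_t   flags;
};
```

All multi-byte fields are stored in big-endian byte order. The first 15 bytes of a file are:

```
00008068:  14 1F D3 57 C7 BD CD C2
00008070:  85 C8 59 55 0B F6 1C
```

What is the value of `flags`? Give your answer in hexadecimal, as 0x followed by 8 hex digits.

0x550BF61C

`flags` follows `entries` (1 B), `crc` (2 B), `magic` (4 B), `index` (4 B), so it starts at offset 1 + 2 + 4 + 4 = 11 and occupies 4 bytes.
Bytes at offsets 11..14: 55 0B F6 1C.
Big-endian: lowest address holds the most-significant byte.
The bytes are already most-significant first: 0x550BF61C.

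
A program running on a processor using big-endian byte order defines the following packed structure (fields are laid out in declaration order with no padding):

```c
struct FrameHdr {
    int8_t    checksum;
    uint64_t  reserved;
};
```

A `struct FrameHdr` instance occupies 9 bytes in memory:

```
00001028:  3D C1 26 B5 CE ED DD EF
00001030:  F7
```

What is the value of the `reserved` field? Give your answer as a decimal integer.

13918011598793732087

`reserved` follows `checksum` (1 byte), so it starts at byte offset 1 and occupies 8 bytes.
Bytes at offsets 1..8: C1 26 B5 CE ED DD EF F7.
Big-endian stores the most-significant byte at the lowest address.
The bytes are already most-significant first: 0xC126B5CEEDDDEFF7.
0xC126B5CEEDDDEFF7 = 13918011598793732087.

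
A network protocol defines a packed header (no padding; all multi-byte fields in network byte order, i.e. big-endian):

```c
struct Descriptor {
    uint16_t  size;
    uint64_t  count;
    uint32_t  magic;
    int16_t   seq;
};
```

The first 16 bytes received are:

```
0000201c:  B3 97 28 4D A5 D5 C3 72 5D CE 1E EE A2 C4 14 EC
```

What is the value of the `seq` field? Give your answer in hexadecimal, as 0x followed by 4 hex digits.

0x14EC

`seq` follows `size` (2 B), `count` (8 B), `magic` (4 B), so it starts at offset 2 + 8 + 4 = 14 and occupies 2 bytes.
Bytes at offsets 14..15: 14 EC.
Big-endian: lowest address holds the most-significant byte.
The bytes are already most-significant first: 0x14EC.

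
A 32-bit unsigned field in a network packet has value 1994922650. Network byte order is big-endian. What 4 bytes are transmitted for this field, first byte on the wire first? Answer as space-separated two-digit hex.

1994922650 in hexadecimal, padded to 32 bits, is 0x76E81A9A.
Split into bytes (most-significant first): 76 E8 1A 9A.
In big-endian order the high byte comes first in memory.
So the memory order matches the most-significant-first order: 76 E8 1A 9A.

76 E8 1A 9A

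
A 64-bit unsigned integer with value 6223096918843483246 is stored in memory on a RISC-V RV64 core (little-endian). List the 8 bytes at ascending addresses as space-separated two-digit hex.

6223096918843483246 in hexadecimal, padded to 64 bits, is 0x565CE1AD227E646E.
Split into bytes (most-significant first): 56 5C E1 AD 22 7E 64 6E.
In little-endian order the low byte comes first in memory.
So at ascending addresses the bytes are 6E 64 7E 22 AD E1 5C 56.

6E 64 7E 22 AD E1 5C 56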